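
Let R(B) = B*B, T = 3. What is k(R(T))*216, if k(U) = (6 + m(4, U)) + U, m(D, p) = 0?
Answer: 3240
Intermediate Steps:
R(B) = B²
k(U) = 6 + U (k(U) = (6 + 0) + U = 6 + U)
k(R(T))*216 = (6 + 3²)*216 = (6 + 9)*216 = 15*216 = 3240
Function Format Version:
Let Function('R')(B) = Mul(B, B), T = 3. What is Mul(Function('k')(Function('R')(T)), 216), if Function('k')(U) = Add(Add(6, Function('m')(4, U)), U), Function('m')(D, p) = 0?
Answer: 3240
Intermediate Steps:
Function('R')(B) = Pow(B, 2)
Function('k')(U) = Add(6, U) (Function('k')(U) = Add(Add(6, 0), U) = Add(6, U))
Mul(Function('k')(Function('R')(T)), 216) = Mul(Add(6, Pow(3, 2)), 216) = Mul(Add(6, 9), 216) = Mul(15, 216) = 3240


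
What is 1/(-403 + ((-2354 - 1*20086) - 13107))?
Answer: -1/35950 ≈ -2.7816e-5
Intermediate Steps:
1/(-403 + ((-2354 - 1*20086) - 13107)) = 1/(-403 + ((-2354 - 20086) - 13107)) = 1/(-403 + (-22440 - 13107)) = 1/(-403 - 35547) = 1/(-35950) = -1/35950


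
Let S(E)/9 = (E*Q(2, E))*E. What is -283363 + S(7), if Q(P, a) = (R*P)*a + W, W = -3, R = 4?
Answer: -259990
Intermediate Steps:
Q(P, a) = -3 + 4*P*a (Q(P, a) = (4*P)*a - 3 = 4*P*a - 3 = -3 + 4*P*a)
S(E) = 9*E²*(-3 + 8*E) (S(E) = 9*((E*(-3 + 4*2*E))*E) = 9*((E*(-3 + 8*E))*E) = 9*(E²*(-3 + 8*E)) = 9*E²*(-3 + 8*E))
-283363 + S(7) = -283363 + 7²*(-27 + 72*7) = -283363 + 49*(-27 + 504) = -283363 + 49*477 = -283363 + 23373 = -259990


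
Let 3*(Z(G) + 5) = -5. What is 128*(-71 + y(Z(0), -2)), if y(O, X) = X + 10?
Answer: -8064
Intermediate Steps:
Z(G) = -20/3 (Z(G) = -5 + (1/3)*(-5) = -5 - 5/3 = -20/3)
y(O, X) = 10 + X
128*(-71 + y(Z(0), -2)) = 128*(-71 + (10 - 2)) = 128*(-71 + 8) = 128*(-63) = -8064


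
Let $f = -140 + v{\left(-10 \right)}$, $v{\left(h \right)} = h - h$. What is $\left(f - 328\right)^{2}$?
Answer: $219024$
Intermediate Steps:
$v{\left(h \right)} = 0$
$f = -140$ ($f = -140 + 0 = -140$)
$\left(f - 328\right)^{2} = \left(-140 - 328\right)^{2} = \left(-468\right)^{2} = 219024$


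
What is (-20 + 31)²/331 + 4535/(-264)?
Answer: -1469141/87384 ≈ -16.812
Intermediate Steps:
(-20 + 31)²/331 + 4535/(-264) = 11²*(1/331) + 4535*(-1/264) = 121*(1/331) - 4535/264 = 121/331 - 4535/264 = -1469141/87384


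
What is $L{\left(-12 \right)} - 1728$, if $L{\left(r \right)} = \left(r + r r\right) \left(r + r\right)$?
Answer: $-4896$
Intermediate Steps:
$L{\left(r \right)} = 2 r \left(r + r^{2}\right)$ ($L{\left(r \right)} = \left(r + r^{2}\right) 2 r = 2 r \left(r + r^{2}\right)$)
$L{\left(-12 \right)} - 1728 = 2 \left(-12\right)^{2} \left(1 - 12\right) - 1728 = 2 \cdot 144 \left(-11\right) - 1728 = -3168 - 1728 = -4896$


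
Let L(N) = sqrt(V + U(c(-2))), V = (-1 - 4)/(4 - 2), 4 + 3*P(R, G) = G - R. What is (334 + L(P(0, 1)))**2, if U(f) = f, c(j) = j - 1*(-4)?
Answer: (668 + I*sqrt(2))**2/4 ≈ 1.1156e+5 + 472.35*I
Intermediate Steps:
c(j) = 4 + j (c(j) = j + 4 = 4 + j)
P(R, G) = -4/3 - R/3 + G/3 (P(R, G) = -4/3 + (G - R)/3 = -4/3 + (-R/3 + G/3) = -4/3 - R/3 + G/3)
V = -5/2 ≈ -2.5000
L(N) = I*sqrt(2)/2 (L(N) = sqrt(-5/2 + (4 - 2)) = sqrt(-5/2 + 2) = sqrt(-1/2) = I*sqrt(2)/2)
(334 + L(P(0, 1)))**2 = (334 + I*sqrt(2)/2)**2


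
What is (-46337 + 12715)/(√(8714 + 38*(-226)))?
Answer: -16811*√14/21 ≈ -2995.3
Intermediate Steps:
(-46337 + 12715)/(√(8714 + 38*(-226))) = -33622/√(8714 - 8588) = -33622*√14/42 = -16811*√14/21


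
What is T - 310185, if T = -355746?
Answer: -665931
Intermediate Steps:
T - 310185 = -355746 - 310185 = -665931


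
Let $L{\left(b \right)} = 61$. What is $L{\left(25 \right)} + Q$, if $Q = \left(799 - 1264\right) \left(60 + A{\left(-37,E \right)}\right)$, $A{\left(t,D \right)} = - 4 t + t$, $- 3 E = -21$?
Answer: $-79454$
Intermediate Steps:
$E = 7$ ($E = \left(- \frac{1}{3}\right) \left(-21\right) = 7$)
$A{\left(t,D \right)} = - 3 t$
$Q = -79515$ ($Q = \left(799 - 1264\right) \left(60 - -111\right) = - 465 \left(60 + 111\right) = \left(-465\right) 171 = -79515$)
$L{\left(25 \right)} + Q = 61 - 79515 = -79454$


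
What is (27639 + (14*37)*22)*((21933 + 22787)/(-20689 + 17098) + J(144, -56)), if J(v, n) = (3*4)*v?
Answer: 240476210480/3591 ≈ 6.6966e+7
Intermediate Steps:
J(v, n) = 12*v
(27639 + (14*37)*22)*((21933 + 22787)/(-20689 + 17098) + J(144, -56)) = (27639 + (14*37)*22)*((21933 + 22787)/(-20689 + 17098) + 12*144) = (27639 + 518*22)*(44720/(-3591) + 1728) = (27639 + 11396)*(44720*(-1/3591) + 1728) = 39035*(-44720/3591 + 1728) = 39035*(6160528/3591) = 240476210480/3591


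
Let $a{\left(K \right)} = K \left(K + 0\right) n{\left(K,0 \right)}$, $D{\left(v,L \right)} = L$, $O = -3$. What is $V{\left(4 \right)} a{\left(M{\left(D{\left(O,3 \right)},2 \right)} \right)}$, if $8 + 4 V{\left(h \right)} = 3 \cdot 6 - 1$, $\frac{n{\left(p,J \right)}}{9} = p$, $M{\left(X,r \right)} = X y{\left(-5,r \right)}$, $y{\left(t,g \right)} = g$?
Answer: $4374$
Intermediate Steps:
$M{\left(X,r \right)} = X r$
$n{\left(p,J \right)} = 9 p$
$a{\left(K \right)} = 9 K^{3}$ ($a{\left(K \right)} = K \left(K + 0\right) 9 K = K K 9 K = K^{2} \cdot 9 K = 9 K^{3}$)
$V{\left(h \right)} = \frac{9}{4}$ ($V{\left(h \right)} = -2 + \frac{3 \cdot 6 - 1}{4} = -2 + \frac{18 - 1}{4} = -2 + \frac{1}{4} \cdot 17 = -2 + \frac{17}{4} = \frac{9}{4}$)
$V{\left(4 \right)} a{\left(M{\left(D{\left(O,3 \right)},2 \right)} \right)} = \frac{9 \cdot 9 \left(3 \cdot 2\right)^{3}}{4} = \frac{9 \cdot 9 \cdot 6^{3}}{4} = \frac{9 \cdot 9 \cdot 216}{4} = \frac{9}{4} \cdot 1944 = 4374$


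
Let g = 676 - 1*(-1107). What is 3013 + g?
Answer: 4796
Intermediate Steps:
g = 1783 (g = 676 + 1107 = 1783)
3013 + g = 3013 + 1783 = 4796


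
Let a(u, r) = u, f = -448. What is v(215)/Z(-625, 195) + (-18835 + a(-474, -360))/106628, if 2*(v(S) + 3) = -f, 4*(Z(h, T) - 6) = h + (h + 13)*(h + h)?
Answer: -14665521139/81506336572 ≈ -0.17993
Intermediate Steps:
Z(h, T) = 6 + h/4 + h*(13 + h)/2 (Z(h, T) = 6 + (h + (h + 13)*(h + h))/4 = 6 + (h + (13 + h)*(2*h))/4 = 6 + (h + 2*h*(13 + h))/4 = 6 + (h/4 + h*(13 + h)/2) = 6 + h/4 + h*(13 + h)/2)
v(S) = 221 (v(S) = -3 + (-1*(-448))/2 = -3 + (½)*448 = -3 + 224 = 221)
v(215)/Z(-625, 195) + (-18835 + a(-474, -360))/106628 = 221/(6 + (½)*(-625)² + (27/4)*(-625)) + (-18835 - 474)/106628 = 221/(6 + (½)*390625 - 16875/4) - 19309*1/106628 = 221/(6 + 390625/2 - 16875/4) - 19309/106628 = 221/(764399/4) - 19309/106628 = 221*(4/764399) - 19309/106628 = 884/764399 - 19309/106628 = -14665521139/81506336572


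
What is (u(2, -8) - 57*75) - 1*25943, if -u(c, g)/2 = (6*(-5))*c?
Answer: -30098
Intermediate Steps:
u(c, g) = 60*c (u(c, g) = -2*6*(-5)*c = -(-60)*c = 60*c)
(u(2, -8) - 57*75) - 1*25943 = (60*2 - 57*75) - 1*25943 = (120 - 4275) - 25943 = -4155 - 25943 = -30098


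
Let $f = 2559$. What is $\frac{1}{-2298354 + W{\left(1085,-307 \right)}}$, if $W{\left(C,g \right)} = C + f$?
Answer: $- \frac{1}{2294710} \approx -4.3578 \cdot 10^{-7}$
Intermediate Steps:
$W{\left(C,g \right)} = 2559 + C$ ($W{\left(C,g \right)} = C + 2559 = 2559 + C$)
$\frac{1}{-2298354 + W{\left(1085,-307 \right)}} = \frac{1}{-2298354 + \left(2559 + 1085\right)} = \frac{1}{-2298354 + 3644} = \frac{1}{-2294710} = - \frac{1}{2294710}$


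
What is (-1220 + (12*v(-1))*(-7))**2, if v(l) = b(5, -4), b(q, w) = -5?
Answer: 640000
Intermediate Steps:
v(l) = -5
(-1220 + (12*v(-1))*(-7))**2 = (-1220 + (12*(-5))*(-7))**2 = (-1220 - 60*(-7))**2 = (-1220 + 420)**2 = (-800)**2 = 640000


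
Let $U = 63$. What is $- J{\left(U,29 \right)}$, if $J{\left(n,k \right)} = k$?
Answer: $-29$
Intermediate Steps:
$- J{\left(U,29 \right)} = \left(-1\right) 29 = -29$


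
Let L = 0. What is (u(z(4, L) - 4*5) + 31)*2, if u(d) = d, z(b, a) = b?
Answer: 30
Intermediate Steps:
(u(z(4, L) - 4*5) + 31)*2 = ((4 - 4*5) + 31)*2 = ((4 - 20) + 31)*2 = (-16 + 31)*2 = 15*2 = 30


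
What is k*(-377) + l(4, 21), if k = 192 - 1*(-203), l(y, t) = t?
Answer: -148894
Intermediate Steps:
k = 395 (k = 192 + 203 = 395)
k*(-377) + l(4, 21) = 395*(-377) + 21 = -148915 + 21 = -148894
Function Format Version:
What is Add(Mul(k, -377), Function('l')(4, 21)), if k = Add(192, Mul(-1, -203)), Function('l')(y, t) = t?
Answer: -148894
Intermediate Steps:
k = 395 (k = Add(192, 203) = 395)
Add(Mul(k, -377), Function('l')(4, 21)) = Add(Mul(395, -377), 21) = Add(-148915, 21) = -148894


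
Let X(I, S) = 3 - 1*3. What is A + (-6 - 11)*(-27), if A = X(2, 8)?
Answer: 459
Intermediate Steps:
X(I, S) = 0 (X(I, S) = 3 - 3 = 0)
A = 0
A + (-6 - 11)*(-27) = 0 + (-6 - 11)*(-27) = 0 - 17*(-27) = 0 + 459 = 459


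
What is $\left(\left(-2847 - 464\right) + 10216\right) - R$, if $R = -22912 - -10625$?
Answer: $19192$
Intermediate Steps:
$R = -12287$ ($R = -22912 + 10625 = -12287$)
$\left(\left(-2847 - 464\right) + 10216\right) - R = \left(\left(-2847 - 464\right) + 10216\right) - -12287 = \left(\left(-2847 + \left(-6220 + 5756\right)\right) + 10216\right) + 12287 = \left(\left(-2847 - 464\right) + 10216\right) + 12287 = \left(-3311 + 10216\right) + 12287 = 6905 + 12287 = 19192$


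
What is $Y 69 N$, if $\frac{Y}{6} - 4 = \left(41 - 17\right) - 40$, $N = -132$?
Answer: $655776$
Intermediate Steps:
$Y = -72$ ($Y = 24 + 6 \left(\left(41 - 17\right) - 40\right) = 24 + 6 \left(24 - 40\right) = 24 + 6 \left(-16\right) = 24 - 96 = -72$)
$Y 69 N = \left(-72\right) 69 \left(-132\right) = \left(-4968\right) \left(-132\right) = 655776$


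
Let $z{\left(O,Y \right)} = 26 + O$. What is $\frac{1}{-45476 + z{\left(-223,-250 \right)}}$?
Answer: $- \frac{1}{45673} \approx -2.1895 \cdot 10^{-5}$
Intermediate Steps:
$\frac{1}{-45476 + z{\left(-223,-250 \right)}} = \frac{1}{-45476 + \left(26 - 223\right)} = \frac{1}{-45476 - 197} = \frac{1}{-45673} = - \frac{1}{45673}$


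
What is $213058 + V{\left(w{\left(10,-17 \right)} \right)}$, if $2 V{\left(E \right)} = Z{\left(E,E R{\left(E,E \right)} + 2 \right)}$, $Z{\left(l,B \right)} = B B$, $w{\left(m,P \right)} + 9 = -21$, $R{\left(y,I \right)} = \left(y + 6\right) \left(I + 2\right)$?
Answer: $203385540$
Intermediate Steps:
$R{\left(y,I \right)} = \left(2 + I\right) \left(6 + y\right)$ ($R{\left(y,I \right)} = \left(6 + y\right) \left(2 + I\right) = \left(2 + I\right) \left(6 + y\right)$)
$w{\left(m,P \right)} = -30$ ($w{\left(m,P \right)} = -9 - 21 = -30$)
$Z{\left(l,B \right)} = B^{2}$
$V{\left(E \right)} = \frac{\left(2 + E \left(12 + E^{2} + 8 E\right)\right)^{2}}{2}$ ($V{\left(E \right)} = \frac{\left(E \left(12 + 2 E + 6 E + E E\right) + 2\right)^{2}}{2} = \frac{\left(E \left(12 + 2 E + 6 E + E^{2}\right) + 2\right)^{2}}{2} = \frac{\left(E \left(12 + E^{2} + 8 E\right) + 2\right)^{2}}{2} = \frac{\left(2 + E \left(12 + E^{2} + 8 E\right)\right)^{2}}{2}$)
$213058 + V{\left(w{\left(10,-17 \right)} \right)} = 213058 + \frac{\left(2 - 30 \left(12 + \left(-30\right)^{2} + 8 \left(-30\right)\right)\right)^{2}}{2} = 213058 + \frac{\left(2 - 30 \left(12 + 900 - 240\right)\right)^{2}}{2} = 213058 + \frac{\left(2 - 20160\right)^{2}}{2} = 213058 + \frac{\left(-20158\right)^{2}}{2} = 213058 + \frac{1}{2} \cdot 406344964 = 213058 + 203172482 = 203385540$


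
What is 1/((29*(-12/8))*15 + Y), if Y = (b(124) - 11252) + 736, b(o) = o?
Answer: -2/22089 ≈ -9.0543e-5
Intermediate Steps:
Y = -10392 (Y = (124 - 11252) + 736 = -11128 + 736 = -10392)
1/((29*(-12/8))*15 + Y) = 1/((29*(-12/8))*15 - 10392) = 1/((29*(-12*1/8))*15 - 10392) = 1/((29*(-3/2))*15 - 10392) = 1/(-87/2*15 - 10392) = 1/(-1305/2 - 10392) = 1/(-22089/2) = -2/22089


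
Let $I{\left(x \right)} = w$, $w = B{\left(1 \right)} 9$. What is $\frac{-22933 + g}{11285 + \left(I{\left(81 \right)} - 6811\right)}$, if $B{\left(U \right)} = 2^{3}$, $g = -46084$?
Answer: $- \frac{69017}{4546} \approx -15.182$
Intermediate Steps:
$B{\left(U \right)} = 8$
$w = 72$ ($w = 8 \cdot 9 = 72$)
$I{\left(x \right)} = 72$
$\frac{-22933 + g}{11285 + \left(I{\left(81 \right)} - 6811\right)} = \frac{-22933 - 46084}{11285 + \left(72 - 6811\right)} = - \frac{69017}{11285 - 6739} = - \frac{69017}{4546}$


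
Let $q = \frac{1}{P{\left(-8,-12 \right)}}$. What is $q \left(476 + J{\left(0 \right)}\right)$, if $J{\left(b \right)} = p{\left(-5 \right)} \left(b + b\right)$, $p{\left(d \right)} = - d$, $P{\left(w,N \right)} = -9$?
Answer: $- \frac{476}{9} \approx -52.889$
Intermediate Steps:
$q = - \frac{1}{9}$ ($q = \frac{1}{-9} = - \frac{1}{9} \approx -0.11111$)
$J{\left(b \right)} = 10 b$ ($J{\left(b \right)} = \left(-1\right) \left(-5\right) \left(b + b\right) = 5 \cdot 2 b = 10 b$)
$q \left(476 + J{\left(0 \right)}\right) = - \frac{476 + 10 \cdot 0}{9} = - \frac{476 + 0}{9} = \left(- \frac{1}{9}\right) 476 = - \frac{476}{9}$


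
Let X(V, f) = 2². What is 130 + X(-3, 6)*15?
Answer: 190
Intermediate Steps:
X(V, f) = 4
130 + X(-3, 6)*15 = 130 + 4*15 = 130 + 60 = 190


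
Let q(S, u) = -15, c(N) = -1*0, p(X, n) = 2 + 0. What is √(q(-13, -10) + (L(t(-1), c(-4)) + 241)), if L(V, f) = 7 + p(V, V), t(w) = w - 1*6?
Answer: √235 ≈ 15.330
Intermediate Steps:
p(X, n) = 2
c(N) = 0
t(w) = -6 + w (t(w) = w - 6 = -6 + w)
L(V, f) = 9 (L(V, f) = 7 + 2 = 9)
√(q(-13, -10) + (L(t(-1), c(-4)) + 241)) = √(-15 + (9 + 241)) = √(-15 + 250) = √235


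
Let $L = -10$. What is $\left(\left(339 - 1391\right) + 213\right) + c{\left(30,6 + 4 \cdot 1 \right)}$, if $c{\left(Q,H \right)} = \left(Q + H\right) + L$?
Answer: $-809$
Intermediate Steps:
$c{\left(Q,H \right)} = -10 + H + Q$ ($c{\left(Q,H \right)} = \left(Q + H\right) - 10 = \left(H + Q\right) - 10 = -10 + H + Q$)
$\left(\left(339 - 1391\right) + 213\right) + c{\left(30,6 + 4 \cdot 1 \right)} = \left(\left(339 - 1391\right) + 213\right) + \left(-10 + \left(6 + 4 \cdot 1\right) + 30\right) = \left(-1052 + 213\right) + \left(-10 + \left(6 + 4\right) + 30\right) = -839 + \left(-10 + 10 + 30\right) = -839 + 30 = -809$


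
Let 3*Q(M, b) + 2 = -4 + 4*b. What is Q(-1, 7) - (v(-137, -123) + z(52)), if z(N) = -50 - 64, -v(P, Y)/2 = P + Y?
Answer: -1196/3 ≈ -398.67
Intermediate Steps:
v(P, Y) = -2*P - 2*Y (v(P, Y) = -2*(P + Y) = -2*P - 2*Y)
Q(M, b) = -2 + 4*b/3 (Q(M, b) = -⅔ + (-4 + 4*b)/3 = -⅔ + (-4/3 + 4*b/3) = -2 + 4*b/3)
z(N) = -114
Q(-1, 7) - (v(-137, -123) + z(52)) = (-2 + (4/3)*7) - ((-2*(-137) - 2*(-123)) - 114) = (-2 + 28/3) - ((274 + 246) - 114) = 22/3 - (520 - 114) = 22/3 - 1*406 = 22/3 - 406 = -1196/3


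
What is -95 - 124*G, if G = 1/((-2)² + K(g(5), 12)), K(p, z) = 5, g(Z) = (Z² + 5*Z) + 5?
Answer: -979/9 ≈ -108.78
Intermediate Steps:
g(Z) = 5 + Z² + 5*Z
G = ⅑ (G = 1/((-2)² + 5) = 1/(4 + 5) = 1/9 = ⅑ ≈ 0.11111)
-95 - 124*G = -95 - 124*⅑ = -95 - 124/9 = -979/9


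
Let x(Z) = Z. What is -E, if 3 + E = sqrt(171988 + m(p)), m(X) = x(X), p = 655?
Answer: 3 - sqrt(172643) ≈ -412.50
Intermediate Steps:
m(X) = X
E = -3 + sqrt(172643) (E = -3 + sqrt(171988 + 655) = -3 + sqrt(172643) ≈ 412.50)
-E = -(-3 + sqrt(172643)) = 3 - sqrt(172643)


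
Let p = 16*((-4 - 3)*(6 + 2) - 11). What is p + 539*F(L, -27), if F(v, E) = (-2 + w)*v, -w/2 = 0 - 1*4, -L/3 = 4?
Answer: -39880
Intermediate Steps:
L = -12 (L = -3*4 = -12)
w = 8 (w = -2*(0 - 1*4) = -2*(0 - 4) = -2*(-4) = 8)
F(v, E) = 6*v (F(v, E) = (-2 + 8)*v = 6*v)
p = -1072 (p = 16*(-7*8 - 11) = 16*(-56 - 11) = 16*(-67) = -1072)
p + 539*F(L, -27) = -1072 + 539*(6*(-12)) = -1072 + 539*(-72) = -1072 - 38808 = -39880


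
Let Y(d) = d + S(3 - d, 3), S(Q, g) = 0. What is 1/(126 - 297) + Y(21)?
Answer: 3590/171 ≈ 20.994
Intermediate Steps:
Y(d) = d (Y(d) = d + 0 = d)
1/(126 - 297) + Y(21) = 1/(126 - 297) + 21 = 1/(-171) + 21 = -1/171 + 21 = 3590/171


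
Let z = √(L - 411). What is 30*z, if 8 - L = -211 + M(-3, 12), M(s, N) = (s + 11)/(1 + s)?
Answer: 60*I*√47 ≈ 411.34*I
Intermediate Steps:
M(s, N) = (11 + s)/(1 + s)
L = 223 (L = 8 - (-211 + (11 - 3)/(1 - 3)) = 8 - (-211 + 8/(-2)) = 8 - (-211 - ½*8) = 8 - (-211 - 4) = 8 - 1*(-215) = 8 + 215 = 223)
z = 2*I*√47 (z = √(223 - 411) = √(-188) = 2*I*√47 ≈ 13.711*I)
30*z = 30*(2*I*√47) = 60*I*√47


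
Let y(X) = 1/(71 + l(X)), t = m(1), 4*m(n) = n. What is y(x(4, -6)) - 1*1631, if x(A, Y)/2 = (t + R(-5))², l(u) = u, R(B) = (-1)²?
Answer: -967175/593 ≈ -1631.0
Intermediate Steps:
R(B) = 1
m(n) = n/4
t = ¼ (t = (¼)*1 = ¼ ≈ 0.25000)
x(A, Y) = 25/8 (x(A, Y) = 2*(¼ + 1)² = 2*(5/4)² = 2*(25/16) = 25/8)
y(X) = 1/(71 + X)
y(x(4, -6)) - 1*1631 = 1/(71 + 25/8) - 1*1631 = 1/(593/8) - 1631 = 8/593 - 1631 = -967175/593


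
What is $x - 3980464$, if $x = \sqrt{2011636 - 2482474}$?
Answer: $-3980464 + i \sqrt{470838} \approx -3.9805 \cdot 10^{6} + 686.18 i$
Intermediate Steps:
$x = i \sqrt{470838}$ ($x = \sqrt{-470838} = i \sqrt{470838} \approx 686.18 i$)
$x - 3980464 = i \sqrt{470838} - 3980464 = -3980464 + i \sqrt{470838}$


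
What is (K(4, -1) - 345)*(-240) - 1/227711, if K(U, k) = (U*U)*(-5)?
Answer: 23226521999/227711 ≈ 1.0200e+5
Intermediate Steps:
K(U, k) = -5*U**2 (K(U, k) = U**2*(-5) = -5*U**2)
(K(4, -1) - 345)*(-240) - 1/227711 = (-5*4**2 - 345)*(-240) - 1/227711 = (-5*16 - 345)*(-240) - 1*1/227711 = (-80 - 345)*(-240) - 1/227711 = -425*(-240) - 1/227711 = 102000 - 1/227711 = 23226521999/227711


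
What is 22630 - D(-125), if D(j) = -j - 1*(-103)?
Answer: 22402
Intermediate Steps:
D(j) = 103 - j (D(j) = -j + 103 = 103 - j)
22630 - D(-125) = 22630 - (103 - 1*(-125)) = 22630 - (103 + 125) = 22630 - 1*228 = 22630 - 228 = 22402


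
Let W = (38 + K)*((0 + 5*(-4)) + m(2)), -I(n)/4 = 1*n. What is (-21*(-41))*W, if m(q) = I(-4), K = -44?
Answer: 20664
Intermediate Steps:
I(n) = -4*n
m(q) = 16 (m(q) = -4*(-4) = 16)
W = 24 (W = (38 - 44)*((0 + 5*(-4)) + 16) = -6*((0 - 20) + 16) = -6*(-20 + 16) = -6*(-4) = 24)
(-21*(-41))*W = -21*(-41)*24 = 861*24 = 20664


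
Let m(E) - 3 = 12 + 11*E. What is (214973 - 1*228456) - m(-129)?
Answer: -12079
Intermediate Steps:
m(E) = 15 + 11*E (m(E) = 3 + (12 + 11*E) = 15 + 11*E)
(214973 - 1*228456) - m(-129) = (214973 - 1*228456) - (15 + 11*(-129)) = (214973 - 228456) - (15 - 1419) = -13483 - 1*(-1404) = -13483 + 1404 = -12079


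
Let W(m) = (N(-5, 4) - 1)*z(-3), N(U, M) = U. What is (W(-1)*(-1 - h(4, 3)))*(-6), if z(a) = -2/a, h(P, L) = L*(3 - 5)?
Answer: 120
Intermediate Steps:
h(P, L) = -2*L (h(P, L) = L*(-2) = -2*L)
W(m) = -4 (W(m) = (-5 - 1)*(-2/(-3)) = -(-12)*(-1)/3 = -6*⅔ = -4)
(W(-1)*(-1 - h(4, 3)))*(-6) = -4*(-1 - (-2)*3)*(-6) = -4*(-1 - 1*(-6))*(-6) = -4*(-1 + 6)*(-6) = -4*5*(-6) = -20*(-6) = 120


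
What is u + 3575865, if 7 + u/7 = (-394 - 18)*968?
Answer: 784104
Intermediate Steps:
u = -2791761 (u = -49 + 7*((-394 - 18)*968) = -49 + 7*(-412*968) = -49 + 7*(-398816) = -49 - 2791712 = -2791761)
u + 3575865 = -2791761 + 3575865 = 784104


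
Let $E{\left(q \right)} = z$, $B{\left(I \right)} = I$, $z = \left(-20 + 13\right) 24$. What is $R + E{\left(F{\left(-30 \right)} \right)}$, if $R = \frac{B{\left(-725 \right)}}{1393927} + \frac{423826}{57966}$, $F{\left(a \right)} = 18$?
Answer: $- \frac{6491861048812}{40400186241} \approx -160.69$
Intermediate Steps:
$z = -168$ ($z = \left(-7\right) 24 = -168$)
$E{\left(q \right)} = -168$
$R = \frac{295370239676}{40400186241}$ ($R = - \frac{725}{1393927} + \frac{423826}{57966} = \left(-725\right) \frac{1}{1393927} + 423826 \cdot \frac{1}{57966} = - \frac{725}{1393927} + \frac{211913}{28983} = \frac{295370239676}{40400186241} \approx 7.3111$)
$R + E{\left(F{\left(-30 \right)} \right)} = \frac{295370239676}{40400186241} - 168 = - \frac{6491861048812}{40400186241}$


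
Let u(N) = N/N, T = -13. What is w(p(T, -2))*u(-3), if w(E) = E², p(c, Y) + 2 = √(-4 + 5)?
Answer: 1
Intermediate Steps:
p(c, Y) = -1 (p(c, Y) = -2 + √(-4 + 5) = -2 + √1 = -2 + 1 = -1)
u(N) = 1
w(p(T, -2))*u(-3) = (-1)²*1 = 1*1 = 1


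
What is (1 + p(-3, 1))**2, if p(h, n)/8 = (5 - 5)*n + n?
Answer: 81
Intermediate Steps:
p(h, n) = 8*n (p(h, n) = 8*((5 - 5)*n + n) = 8*(0*n + n) = 8*(0 + n) = 8*n)
(1 + p(-3, 1))**2 = (1 + 8*1)**2 = (1 + 8)**2 = 9**2 = 81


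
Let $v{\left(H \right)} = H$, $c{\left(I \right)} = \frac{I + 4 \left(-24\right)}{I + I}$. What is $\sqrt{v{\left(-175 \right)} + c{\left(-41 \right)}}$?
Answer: $\frac{i \sqrt{1165466}}{82} \approx 13.165 i$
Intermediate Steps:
$c{\left(I \right)} = \frac{-96 + I}{2 I}$ ($c{\left(I \right)} = \frac{I - 96}{2 I} = \left(-96 + I\right) \frac{1}{2 I} = \frac{-96 + I}{2 I}$)
$\sqrt{v{\left(-175 \right)} + c{\left(-41 \right)}} = \sqrt{-175 + \frac{-96 - 41}{2 \left(-41\right)}} = \sqrt{-175 + \frac{1}{2} \left(- \frac{1}{41}\right) \left(-137\right)} = \sqrt{-175 + \frac{137}{82}} = \sqrt{- \frac{14213}{82}} = \frac{i \sqrt{1165466}}{82}$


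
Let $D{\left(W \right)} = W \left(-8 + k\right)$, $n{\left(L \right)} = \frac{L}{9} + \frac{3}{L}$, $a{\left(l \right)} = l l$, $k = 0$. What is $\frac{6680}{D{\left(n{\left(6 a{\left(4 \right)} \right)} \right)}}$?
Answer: $- \frac{80160}{1027} \approx -78.053$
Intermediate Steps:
$a{\left(l \right)} = l^{2}$
$n{\left(L \right)} = \frac{3}{L} + \frac{L}{9}$ ($n{\left(L \right)} = L \frac{1}{9} + \frac{3}{L} = \frac{L}{9} + \frac{3}{L} = \frac{3}{L} + \frac{L}{9}$)
$D{\left(W \right)} = - 8 W$ ($D{\left(W \right)} = W \left(-8 + 0\right) = W \left(-8\right) = - 8 W$)
$\frac{6680}{D{\left(n{\left(6 a{\left(4 \right)} \right)} \right)}} = \frac{6680}{\left(-8\right) \left(\frac{3}{6 \cdot 4^{2}} + \frac{6 \cdot 4^{2}}{9}\right)} = \frac{6680}{\left(-8\right) \left(\frac{3}{6 \cdot 16} + \frac{6 \cdot 16}{9}\right)} = \frac{6680}{\left(-8\right) \left(\frac{3}{96} + \frac{1}{9} \cdot 96\right)} = \frac{6680}{\left(-8\right) \left(3 \cdot \frac{1}{96} + \frac{32}{3}\right)} = \frac{6680}{\left(-8\right) \left(\frac{1}{32} + \frac{32}{3}\right)} = \frac{6680}{\left(-8\right) \frac{1027}{96}} = \frac{6680}{- \frac{1027}{12}} = 6680 \left(- \frac{12}{1027}\right) = - \frac{80160}{1027}$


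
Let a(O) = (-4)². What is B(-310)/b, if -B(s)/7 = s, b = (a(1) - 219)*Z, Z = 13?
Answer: -310/377 ≈ -0.82228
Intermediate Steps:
a(O) = 16
b = -2639 (b = (16 - 219)*13 = -203*13 = -2639)
B(s) = -7*s
B(-310)/b = -7*(-310)/(-2639) = 2170*(-1/2639) = -310/377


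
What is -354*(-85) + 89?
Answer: 30179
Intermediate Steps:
-354*(-85) + 89 = 30090 + 89 = 30179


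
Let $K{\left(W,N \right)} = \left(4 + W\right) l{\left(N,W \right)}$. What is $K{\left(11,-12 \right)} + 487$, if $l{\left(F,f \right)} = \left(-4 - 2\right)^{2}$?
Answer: $1027$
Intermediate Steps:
$l{\left(F,f \right)} = 36$ ($l{\left(F,f \right)} = \left(-6\right)^{2} = 36$)
$K{\left(W,N \right)} = 144 + 36 W$ ($K{\left(W,N \right)} = \left(4 + W\right) 36 = 144 + 36 W$)
$K{\left(11,-12 \right)} + 487 = \left(144 + 36 \cdot 11\right) + 487 = \left(144 + 396\right) + 487 = 540 + 487 = 1027$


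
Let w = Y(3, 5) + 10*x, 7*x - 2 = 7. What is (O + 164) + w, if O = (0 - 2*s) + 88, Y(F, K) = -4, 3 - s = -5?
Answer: 1714/7 ≈ 244.86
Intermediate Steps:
s = 8 (s = 3 - 1*(-5) = 3 + 5 = 8)
x = 9/7 (x = 2/7 + (⅐)*7 = 2/7 + 1 = 9/7 ≈ 1.2857)
w = 62/7 (w = -4 + 10*(9/7) = -4 + 90/7 = 62/7 ≈ 8.8571)
O = 72 (O = (0 - 2*8) + 88 = (0 - 16) + 88 = -16 + 88 = 72)
(O + 164) + w = (72 + 164) + 62/7 = 236 + 62/7 = 1714/7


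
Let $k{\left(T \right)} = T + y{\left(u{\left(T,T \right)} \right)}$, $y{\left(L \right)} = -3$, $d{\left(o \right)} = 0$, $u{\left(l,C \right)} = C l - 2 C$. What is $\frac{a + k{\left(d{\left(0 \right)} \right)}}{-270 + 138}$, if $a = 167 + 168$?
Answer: $- \frac{83}{33} \approx -2.5152$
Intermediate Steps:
$u{\left(l,C \right)} = - 2 C + C l$
$a = 335$
$k{\left(T \right)} = -3 + T$ ($k{\left(T \right)} = T - 3 = -3 + T$)
$\frac{a + k{\left(d{\left(0 \right)} \right)}}{-270 + 138} = \frac{335 + \left(-3 + 0\right)}{-270 + 138} = \frac{335 - 3}{-132} = 332 \left(- \frac{1}{132}\right) = - \frac{83}{33}$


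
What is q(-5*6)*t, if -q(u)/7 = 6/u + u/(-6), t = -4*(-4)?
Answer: -2688/5 ≈ -537.60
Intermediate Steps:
t = 16
q(u) = -42/u + 7*u/6 (q(u) = -7*(6/u + u/(-6)) = -7*(6/u + u*(-1/6)) = -7*(6/u - u/6) = -42/u + 7*u/6)
q(-5*6)*t = (-42/((-5*6)) + 7*(-5*6)/6)*16 = (-42/(-30) + (7/6)*(-30))*16 = (-42*(-1/30) - 35)*16 = (7/5 - 35)*16 = -168/5*16 = -2688/5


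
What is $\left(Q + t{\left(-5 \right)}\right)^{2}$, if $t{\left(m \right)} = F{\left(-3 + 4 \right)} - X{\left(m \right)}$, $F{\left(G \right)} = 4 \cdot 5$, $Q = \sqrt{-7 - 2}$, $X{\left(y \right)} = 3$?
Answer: $280 + 102 i \approx 280.0 + 102.0 i$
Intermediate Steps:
$Q = 3 i$ ($Q = \sqrt{-9} = 3 i \approx 3.0 i$)
$F{\left(G \right)} = 20$
$t{\left(m \right)} = 17$ ($t{\left(m \right)} = 20 - 3 = 17$)
$\left(Q + t{\left(-5 \right)}\right)^{2} = \left(3 i + 17\right)^{2} = \left(17 + 3 i\right)^{2}$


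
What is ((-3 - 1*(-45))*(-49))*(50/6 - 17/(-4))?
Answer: -51793/2 ≈ -25897.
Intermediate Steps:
((-3 - 1*(-45))*(-49))*(50/6 - 17/(-4)) = ((-3 + 45)*(-49))*(50*(1/6) - 17*(-1/4)) = (42*(-49))*(25/3 + 17/4) = -2058*151/12 = -51793/2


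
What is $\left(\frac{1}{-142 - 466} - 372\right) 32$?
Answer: $- \frac{226177}{19} \approx -11904.0$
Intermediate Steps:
$\left(\frac{1}{-142 - 466} - 372\right) 32 = \left(\frac{1}{-608} - 372\right) 32 = \left(- \frac{1}{608} - 372\right) 32 = \left(- \frac{226177}{608}\right) 32 = - \frac{226177}{19}$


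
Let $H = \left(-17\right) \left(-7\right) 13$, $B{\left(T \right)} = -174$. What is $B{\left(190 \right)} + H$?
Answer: $1373$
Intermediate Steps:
$H = 1547$ ($H = 119 \cdot 13 = 1547$)
$B{\left(190 \right)} + H = -174 + 1547 = 1373$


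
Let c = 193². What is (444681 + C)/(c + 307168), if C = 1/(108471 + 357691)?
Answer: 207293384323/160554117554 ≈ 1.2911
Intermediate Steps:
C = 1/466162 ≈ 2.1452e-6
c = 37249
(444681 + C)/(c + 307168) = (444681 + 1/466162)/(37249 + 307168) = (207293384323/466162)/344417 = (207293384323/466162)*(1/344417) = 207293384323/160554117554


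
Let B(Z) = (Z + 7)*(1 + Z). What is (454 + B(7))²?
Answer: 320356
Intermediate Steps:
B(Z) = (1 + Z)*(7 + Z) (B(Z) = (7 + Z)*(1 + Z) = (1 + Z)*(7 + Z))
(454 + B(7))² = (454 + (7 + 7² + 8*7))² = (454 + (7 + 49 + 56))² = (454 + 112)² = 566² = 320356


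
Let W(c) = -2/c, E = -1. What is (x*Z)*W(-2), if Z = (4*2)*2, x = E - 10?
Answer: -176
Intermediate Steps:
x = -11 (x = -1 - 10 = -11)
Z = 16 (Z = 8*2 = 16)
(x*Z)*W(-2) = (-11*16)*(-2/(-2)) = -(-352)*(-1)/2 = -176*1 = -176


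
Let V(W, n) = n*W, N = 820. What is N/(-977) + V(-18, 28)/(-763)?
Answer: -19036/106493 ≈ -0.17875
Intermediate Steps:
V(W, n) = W*n
N/(-977) + V(-18, 28)/(-763) = 820/(-977) - 18*28/(-763) = 820*(-1/977) - 504*(-1/763) = -820/977 + 72/109 = -19036/106493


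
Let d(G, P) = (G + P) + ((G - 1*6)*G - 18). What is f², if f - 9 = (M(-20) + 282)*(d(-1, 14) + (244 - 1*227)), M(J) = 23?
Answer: 33686416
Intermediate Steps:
d(G, P) = -18 + G + P + G*(-6 + G) (d(G, P) = (G + P) + ((G - 6)*G - 18) = (G + P) + ((-6 + G)*G - 18) = (G + P) + (G*(-6 + G) - 18) = (G + P) + (-18 + G*(-6 + G)) = -18 + G + P + G*(-6 + G))
f = 5804 (f = 9 + (23 + 282)*((-18 + 14 + (-1)² - 5*(-1)) + (244 - 1*227)) = 9 + 305*((-18 + 14 + 1 + 5) + (244 - 227)) = 9 + 305*(2 + 17) = 9 + 305*19 = 9 + 5795 = 5804)
f² = 5804² = 33686416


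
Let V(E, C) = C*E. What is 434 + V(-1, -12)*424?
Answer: 5522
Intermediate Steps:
434 + V(-1, -12)*424 = 434 - 12*(-1)*424 = 434 + 12*424 = 434 + 5088 = 5522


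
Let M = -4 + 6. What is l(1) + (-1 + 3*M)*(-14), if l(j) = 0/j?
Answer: -70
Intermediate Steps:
l(j) = 0
M = 2
l(1) + (-1 + 3*M)*(-14) = 0 + (-1 + 3*2)*(-14) = 0 + (-1 + 6)*(-14) = 0 + 5*(-14) = 0 - 70 = -70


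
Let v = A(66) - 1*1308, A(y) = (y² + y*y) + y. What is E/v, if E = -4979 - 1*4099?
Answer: -1513/1245 ≈ -1.2153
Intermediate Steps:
E = -9078 (E = -4979 - 4099 = -9078)
A(y) = y + 2*y² (A(y) = (y² + y²) + y = 2*y² + y = y + 2*y²)
v = 7470 (v = 66*(1 + 2*66) - 1*1308 = 66*(1 + 132) - 1308 = 66*133 - 1308 = 8778 - 1308 = 7470)
E/v = -9078/7470 = -9078*1/7470 = -1513/1245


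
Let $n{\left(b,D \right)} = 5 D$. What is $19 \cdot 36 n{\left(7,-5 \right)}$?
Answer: $-17100$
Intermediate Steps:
$19 \cdot 36 n{\left(7,-5 \right)} = 19 \cdot 36 \cdot 5 \left(-5\right) = 684 \left(-25\right) = -17100$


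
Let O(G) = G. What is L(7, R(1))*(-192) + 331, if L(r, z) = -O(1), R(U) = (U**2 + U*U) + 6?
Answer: 523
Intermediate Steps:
R(U) = 6 + 2*U**2 (R(U) = (U**2 + U**2) + 6 = 2*U**2 + 6 = 6 + 2*U**2)
L(r, z) = -1 (L(r, z) = -1*1 = -1)
L(7, R(1))*(-192) + 331 = -1*(-192) + 331 = 192 + 331 = 523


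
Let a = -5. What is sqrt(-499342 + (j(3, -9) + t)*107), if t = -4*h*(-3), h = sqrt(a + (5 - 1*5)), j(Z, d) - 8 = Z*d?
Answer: sqrt(-501375 + 1284*I*sqrt(5)) ≈ 2.027 + 708.08*I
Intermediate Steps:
j(Z, d) = 8 + Z*d
h = I*sqrt(5) (h = sqrt(-5 + (5 - 1*5)) = sqrt(-5 + (5 - 5)) = sqrt(-5 + 0) = sqrt(-5) = I*sqrt(5) ≈ 2.2361*I)
t = 12*I*sqrt(5) (t = -4*I*sqrt(5)*(-3) = 12*I*sqrt(5) ≈ 26.833*I)
sqrt(-499342 + (j(3, -9) + t)*107) = sqrt(-499342 + ((8 + 3*(-9)) + 12*I*sqrt(5))*107) = sqrt(-499342 + ((8 - 27) + 12*I*sqrt(5))*107) = sqrt(-499342 + (-19 + 12*I*sqrt(5))*107) = sqrt(-499342 + (-2033 + 1284*I*sqrt(5))) = sqrt(-501375 + 1284*I*sqrt(5))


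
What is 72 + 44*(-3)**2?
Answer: 468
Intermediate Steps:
72 + 44*(-3)**2 = 72 + 44*9 = 72 + 396 = 468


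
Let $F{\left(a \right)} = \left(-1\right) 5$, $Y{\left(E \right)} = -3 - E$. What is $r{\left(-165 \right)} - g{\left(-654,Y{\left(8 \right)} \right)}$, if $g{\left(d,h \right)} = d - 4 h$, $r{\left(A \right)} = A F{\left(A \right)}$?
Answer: $1435$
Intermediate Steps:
$F{\left(a \right)} = -5$
$r{\left(A \right)} = - 5 A$ ($r{\left(A \right)} = A \left(-5\right) = - 5 A$)
$r{\left(-165 \right)} - g{\left(-654,Y{\left(8 \right)} \right)} = \left(-5\right) \left(-165\right) - \left(-654 - 4 \left(-3 - 8\right)\right) = 825 - \left(-654 - 4 \left(-3 - 8\right)\right) = 825 - \left(-654 - -44\right) = 825 - \left(-654 + 44\right) = 825 - -610 = 825 + 610 = 1435$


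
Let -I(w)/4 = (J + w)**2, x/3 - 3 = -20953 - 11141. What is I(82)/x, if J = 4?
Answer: 29584/96273 ≈ 0.30729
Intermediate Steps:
x = -96273 (x = 9 + 3*(-20953 - 11141) = 9 + 3*(-32094) = 9 - 96282 = -96273)
I(w) = -4*(4 + w)**2
I(82)/x = -4*(4 + 82)**2/(-96273) = -4*86**2*(-1/96273) = -4*7396*(-1/96273) = -29584*(-1/96273) = 29584/96273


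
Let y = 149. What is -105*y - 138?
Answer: -15783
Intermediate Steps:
-105*y - 138 = -105*149 - 138 = -15645 - 138 = -15783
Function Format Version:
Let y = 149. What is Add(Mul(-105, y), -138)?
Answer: -15783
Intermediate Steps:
Add(Mul(-105, y), -138) = Add(Mul(-105, 149), -138) = Add(-15645, -138) = -15783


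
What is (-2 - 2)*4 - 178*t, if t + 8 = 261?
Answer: -45050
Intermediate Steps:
t = 253 (t = -8 + 261 = 253)
(-2 - 2)*4 - 178*t = (-2 - 2)*4 - 178*253 = -4*4 - 45034 = -16 - 45034 = -45050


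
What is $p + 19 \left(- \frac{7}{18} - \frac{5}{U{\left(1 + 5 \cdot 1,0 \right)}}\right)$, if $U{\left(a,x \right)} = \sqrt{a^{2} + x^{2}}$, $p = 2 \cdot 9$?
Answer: $- \frac{47}{9} \approx -5.2222$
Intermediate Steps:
$p = 18$
$p + 19 \left(- \frac{7}{18} - \frac{5}{U{\left(1 + 5 \cdot 1,0 \right)}}\right) = 18 + 19 \left(- \frac{7}{18} - \frac{5}{\sqrt{\left(1 + 5 \cdot 1\right)^{2} + 0^{2}}}\right) = 18 + 19 \left(\left(-7\right) \frac{1}{18} - \frac{5}{\sqrt{\left(1 + 5\right)^{2} + 0}}\right) = 18 + 19 \left(- \frac{7}{18} - \frac{5}{\sqrt{6^{2} + 0}}\right) = 18 + 19 \left(- \frac{7}{18} - \frac{5}{\sqrt{36 + 0}}\right) = 18 + 19 \left(- \frac{7}{18} - \frac{5}{\sqrt{36}}\right) = 18 + 19 \left(- \frac{7}{18} - \frac{5}{6}\right) = 18 + 19 \left(- \frac{11}{9}\right) = 18 - \frac{209}{9} = - \frac{47}{9}$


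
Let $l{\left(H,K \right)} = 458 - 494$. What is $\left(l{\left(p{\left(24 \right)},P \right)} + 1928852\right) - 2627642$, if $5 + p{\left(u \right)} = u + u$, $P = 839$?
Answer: $-698826$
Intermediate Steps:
$p{\left(u \right)} = -5 + 2 u$ ($p{\left(u \right)} = -5 + \left(u + u\right) = -5 + 2 u$)
$l{\left(H,K \right)} = -36$ ($l{\left(H,K \right)} = 458 - 494 = -36$)
$\left(l{\left(p{\left(24 \right)},P \right)} + 1928852\right) - 2627642 = \left(-36 + 1928852\right) - 2627642 = 1928816 - 2627642 = -698826$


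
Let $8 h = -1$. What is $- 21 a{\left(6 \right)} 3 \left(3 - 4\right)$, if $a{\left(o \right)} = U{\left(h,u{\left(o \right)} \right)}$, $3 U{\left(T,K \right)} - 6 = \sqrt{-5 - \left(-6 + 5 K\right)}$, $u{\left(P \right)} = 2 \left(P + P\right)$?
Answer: $126 + 21 i \sqrt{119} \approx 126.0 + 229.08 i$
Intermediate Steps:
$h = - \frac{1}{8}$ ($h = \frac{1}{8} \left(-1\right) = - \frac{1}{8} \approx -0.125$)
$u{\left(P \right)} = 4 P$ ($u{\left(P \right)} = 2 \cdot 2 P = 4 P$)
$U{\left(T,K \right)} = 2 + \frac{\sqrt{1 - 5 K}}{3}$ ($U{\left(T,K \right)} = 2 + \frac{\sqrt{-5 - \left(-6 + 5 K\right)}}{3} = 2 + \frac{\sqrt{1 - 5 K}}{3}$)
$a{\left(o \right)} = 2 + \frac{\sqrt{1 - 20 o}}{3}$ ($a{\left(o \right)} = 2 + \frac{\sqrt{1 - 5 \cdot 4 o}}{3} = 2 + \frac{\sqrt{1 - 20 o}}{3}$)
$- 21 a{\left(6 \right)} 3 \left(3 - 4\right) = - 21 \left(2 + \frac{\sqrt{1 - 120}}{3}\right) 3 \left(3 - 4\right) = - 21 \left(2 + \frac{\sqrt{1 - 120}}{3}\right) 3 \left(-1\right) = - 21 \left(2 + \frac{\sqrt{-119}}{3}\right) \left(-3\right) = - 21 \left(2 + \frac{i \sqrt{119}}{3}\right) \left(-3\right) = \left(-42 - 7 i \sqrt{119}\right) \left(-3\right) = 126 + 21 i \sqrt{119}$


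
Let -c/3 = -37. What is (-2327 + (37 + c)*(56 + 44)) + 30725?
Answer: 43198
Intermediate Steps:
c = 111 (c = -3*(-37) = 111)
(-2327 + (37 + c)*(56 + 44)) + 30725 = (-2327 + (37 + 111)*(56 + 44)) + 30725 = (-2327 + 148*100) + 30725 = (-2327 + 14800) + 30725 = 12473 + 30725 = 43198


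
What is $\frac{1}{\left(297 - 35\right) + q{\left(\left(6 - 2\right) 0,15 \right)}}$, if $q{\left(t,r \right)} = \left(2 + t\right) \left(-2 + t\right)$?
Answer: $\frac{1}{258} \approx 0.003876$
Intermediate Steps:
$q{\left(t,r \right)} = \left(-2 + t\right) \left(2 + t\right)$
$\frac{1}{\left(297 - 35\right) + q{\left(\left(6 - 2\right) 0,15 \right)}} = \frac{1}{\left(297 - 35\right) - \left(4 - \left(\left(6 - 2\right) 0\right)^{2}\right)} = \frac{1}{262 - \left(4 - \left(4 \cdot 0\right)^{2}\right)} = \frac{1}{262 - \left(4 - 0^{2}\right)} = \frac{1}{262 + \left(-4 + 0\right)} = \frac{1}{262 - 4} = \frac{1}{258}$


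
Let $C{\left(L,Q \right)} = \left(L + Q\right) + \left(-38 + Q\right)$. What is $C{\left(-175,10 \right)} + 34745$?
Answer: $34552$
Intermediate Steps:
$C{\left(L,Q \right)} = -38 + L + 2 Q$
$C{\left(-175,10 \right)} + 34745 = \left(-38 - 175 + 2 \cdot 10\right) + 34745 = \left(-38 - 175 + 20\right) + 34745 = -193 + 34745 = 34552$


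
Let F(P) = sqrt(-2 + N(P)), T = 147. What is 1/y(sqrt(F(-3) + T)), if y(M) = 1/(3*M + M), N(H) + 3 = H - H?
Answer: 4*sqrt(147 + I*sqrt(5)) ≈ 48.499 + 0.36884*I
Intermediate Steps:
N(H) = -3 (N(H) = -3 + (H - H) = -3 + 0 = -3)
F(P) = I*sqrt(5) (F(P) = sqrt(-2 - 3) = sqrt(-5) = I*sqrt(5))
y(M) = 1/(4*M)
1/y(sqrt(F(-3) + T)) = 1/(1/(4*(sqrt(I*sqrt(5) + 147)))) = 1/(1/(4*(sqrt(147 + I*sqrt(5))))) = 1/(1/(4*sqrt(147 + I*sqrt(5)))) = 4*sqrt(147 + I*sqrt(5))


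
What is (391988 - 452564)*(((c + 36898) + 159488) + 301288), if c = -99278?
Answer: -24133236096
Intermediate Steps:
(391988 - 452564)*(((c + 36898) + 159488) + 301288) = (391988 - 452564)*(((-99278 + 36898) + 159488) + 301288) = -60576*((-62380 + 159488) + 301288) = -60576*(97108 + 301288) = -60576*398396 = -24133236096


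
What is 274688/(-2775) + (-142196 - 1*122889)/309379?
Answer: -2316711071/23203425 ≈ -99.844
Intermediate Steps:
274688/(-2775) + (-142196 - 1*122889)/309379 = 274688*(-1/2775) + (-142196 - 122889)*(1/309379) = -7424/75 - 265085*1/309379 = -7424/75 - 265085/309379 = -2316711071/23203425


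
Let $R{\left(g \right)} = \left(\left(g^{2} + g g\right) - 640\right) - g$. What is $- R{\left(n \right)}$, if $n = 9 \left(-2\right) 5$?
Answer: $-15650$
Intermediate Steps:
$n = -90$ ($n = \left(-18\right) 5 = -90$)
$R{\left(g \right)} = -640 - g + 2 g^{2}$ ($R{\left(g \right)} = \left(\left(g^{2} + g^{2}\right) - 640\right) - g = \left(2 g^{2} - 640\right) - g = \left(-640 + 2 g^{2}\right) - g = -640 - g + 2 g^{2}$)
$- R{\left(n \right)} = - (-640 - -90 + 2 \left(-90\right)^{2}) = - (-640 + 90 + 2 \cdot 8100) = - (-640 + 90 + 16200) = \left(-1\right) 15650 = -15650$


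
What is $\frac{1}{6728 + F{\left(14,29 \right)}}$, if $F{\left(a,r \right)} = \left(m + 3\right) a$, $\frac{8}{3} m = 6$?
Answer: $\frac{2}{13603} \approx 0.00014703$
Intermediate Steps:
$m = \frac{9}{4}$ ($m = \frac{3}{8} \cdot 6 = \frac{9}{4} \approx 2.25$)
$F{\left(a,r \right)} = \frac{21 a}{4}$ ($F{\left(a,r \right)} = \left(\frac{9}{4} + 3\right) a = \frac{21 a}{4}$)
$\frac{1}{6728 + F{\left(14,29 \right)}} = \frac{1}{6728 + \frac{21}{4} \cdot 14} = \frac{1}{6728 + \frac{147}{2}} = \frac{1}{\frac{13603}{2}} = \frac{2}{13603}$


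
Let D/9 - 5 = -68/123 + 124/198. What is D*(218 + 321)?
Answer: 1009057/41 ≈ 24611.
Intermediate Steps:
D = 20593/451 (D = 45 + 9*(-68/123 + 124/198) = 45 + 9*(-68*1/123 + 124*(1/198)) = 45 + 9*(-68/123 + 62/99) = 45 + 9*(298/4059) = 45 + 298/451 = 20593/451 ≈ 45.661)
D*(218 + 321) = 20593*(218 + 321)/451 = (20593/451)*539 = 1009057/41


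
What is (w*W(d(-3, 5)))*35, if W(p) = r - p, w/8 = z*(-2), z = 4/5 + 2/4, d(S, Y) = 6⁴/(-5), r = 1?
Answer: -947128/5 ≈ -1.8943e+5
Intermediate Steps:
d(S, Y) = -1296/5 (d(S, Y) = 1296*(-⅕) = -1296/5)
z = 13/10 (z = 4*(⅕) + 2*(¼) = ⅘ + ½ = 13/10 ≈ 1.3000)
w = -104/5 (w = 8*((13/10)*(-2)) = 8*(-13/5) = -104/5 ≈ -20.800)
W(p) = 1 - p
(w*W(d(-3, 5)))*35 = -104*(1 - 1*(-1296/5))/5*35 = -104*(1 + 1296/5)/5*35 = -104/5*1301/5*35 = -135304/25*35 = -947128/5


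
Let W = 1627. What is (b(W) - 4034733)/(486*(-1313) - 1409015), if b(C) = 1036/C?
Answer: 6564509555/3330685391 ≈ 1.9709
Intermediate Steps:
(b(W) - 4034733)/(486*(-1313) - 1409015) = (1036/1627 - 4034733)/(486*(-1313) - 1409015) = (1036*(1/1627) - 4034733)/(-638118 - 1409015) = (1036/1627 - 4034733)/(-2047133) = -6564509555/1627*(-1/2047133) = 6564509555/3330685391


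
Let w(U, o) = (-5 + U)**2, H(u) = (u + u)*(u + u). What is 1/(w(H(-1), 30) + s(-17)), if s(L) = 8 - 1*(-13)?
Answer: 1/22 ≈ 0.045455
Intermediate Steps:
H(u) = 4*u**2 (H(u) = (2*u)*(2*u) = 4*u**2)
s(L) = 21 (s(L) = 8 + 13 = 21)
1/(w(H(-1), 30) + s(-17)) = 1/((-5 + 4*(-1)**2)**2 + 21) = 1/((-5 + 4*1)**2 + 21) = 1/((-5 + 4)**2 + 21) = 1/((-1)**2 + 21) = 1/(1 + 21) = 1/22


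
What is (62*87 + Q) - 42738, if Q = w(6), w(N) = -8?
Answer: -37352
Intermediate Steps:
Q = -8
(62*87 + Q) - 42738 = (62*87 - 8) - 42738 = (5394 - 8) - 42738 = 5386 - 42738 = -37352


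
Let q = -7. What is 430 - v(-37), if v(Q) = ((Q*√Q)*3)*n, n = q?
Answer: 430 - 777*I*√37 ≈ 430.0 - 4726.3*I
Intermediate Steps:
n = -7
v(Q) = -21*Q^(3/2) (v(Q) = ((Q*√Q)*3)*(-7) = (Q^(3/2)*3)*(-7) = (3*Q^(3/2))*(-7) = -21*Q^(3/2))
430 - v(-37) = 430 - (-21)*(-37)^(3/2) = 430 - (-21)*(-37*I*√37) = 430 - 777*I*√37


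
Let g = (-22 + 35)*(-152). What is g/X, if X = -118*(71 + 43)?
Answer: 26/177 ≈ 0.14689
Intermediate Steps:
X = -13452 (X = -118*114 = -13452)
g = -1976 (g = 13*(-152) = -1976)
g/X = -1976/(-13452) = -1976*(-1/13452) = 26/177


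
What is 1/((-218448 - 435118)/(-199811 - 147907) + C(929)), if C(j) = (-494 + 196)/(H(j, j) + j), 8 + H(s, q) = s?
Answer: 160819575/276369284 ≈ 0.58190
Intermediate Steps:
H(s, q) = -8 + s
C(j) = -298/(-8 + 2*j) (C(j) = (-494 + 196)/((-8 + j) + j) = -298/(-8 + 2*j))
1/((-218448 - 435118)/(-199811 - 147907) + C(929)) = 1/((-218448 - 435118)/(-199811 - 147907) - 149/(-4 + 929)) = 1/(-653566/(-347718) - 149/925) = 1/(-653566*(-1/347718) - 149*1/925) = 1/(326783/173859 - 149/925) = 1/(276369284/160819575) = 160819575/276369284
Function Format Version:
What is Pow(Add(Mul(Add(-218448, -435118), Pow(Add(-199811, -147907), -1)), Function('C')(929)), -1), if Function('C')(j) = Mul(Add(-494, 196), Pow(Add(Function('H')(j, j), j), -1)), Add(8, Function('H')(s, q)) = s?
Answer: Rational(160819575, 276369284) ≈ 0.58190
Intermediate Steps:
Function('H')(s, q) = Add(-8, s)
Function('C')(j) = Mul(-298, Pow(Add(-8, Mul(2, j)), -1)) (Function('C')(j) = Mul(Add(-494, 196), Pow(Add(Add(-8, j), j), -1)) = Mul(-298, Pow(Add(-8, Mul(2, j)), -1)))
Pow(Add(Mul(Add(-218448, -435118), Pow(Add(-199811, -147907), -1)), Function('C')(929)), -1) = Pow(Add(Mul(Add(-218448, -435118), Pow(Add(-199811, -147907), -1)), Mul(-149, Pow(Add(-4, 929), -1))), -1) = Pow(Add(Mul(-653566, Pow(-347718, -1)), Mul(-149, Pow(925, -1))), -1) = Pow(Add(Mul(-653566, Rational(-1, 347718)), Mul(-149, Rational(1, 925))), -1) = Pow(Add(Rational(326783, 173859), Rational(-149, 925)), -1) = Pow(Rational(276369284, 160819575), -1) = Rational(160819575, 276369284)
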